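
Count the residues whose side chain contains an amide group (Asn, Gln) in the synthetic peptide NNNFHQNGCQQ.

7

Matching residues: N1, N2, N3, Q6, N7, Q10, Q11.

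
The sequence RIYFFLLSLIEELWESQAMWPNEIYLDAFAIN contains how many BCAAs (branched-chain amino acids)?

9

Valine (V), leucine (L), and isoleucine (I) are the branched-chain amino acids.
Matching residues: I2, L6, L7, L9, I10, L13, I24, L26, I31.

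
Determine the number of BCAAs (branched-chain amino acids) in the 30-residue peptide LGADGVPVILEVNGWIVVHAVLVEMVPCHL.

Valine (V), leucine (L), and isoleucine (I) are the branched-chain amino acids.
Matching residues: L1, V6, V8, I9, L10, V12, I16, V17, V18, V21, L22, V23, V26, L30.

14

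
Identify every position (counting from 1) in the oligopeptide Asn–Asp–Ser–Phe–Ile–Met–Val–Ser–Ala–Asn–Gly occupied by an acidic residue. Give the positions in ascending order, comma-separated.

2

The acidic residues are Asp (D) and Glu (E), whose side chains end in a carboxylate group.
Matching residues: Asp2.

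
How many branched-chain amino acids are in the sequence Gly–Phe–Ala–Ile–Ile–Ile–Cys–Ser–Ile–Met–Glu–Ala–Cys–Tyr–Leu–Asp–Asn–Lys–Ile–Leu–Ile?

V, L, and I make up the branched-chain aliphatic group.
Matching residues: Ile4, Ile5, Ile6, Ile9, Leu15, Ile19, Leu20, Ile21.

8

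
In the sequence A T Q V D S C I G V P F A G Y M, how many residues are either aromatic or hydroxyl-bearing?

4

Aromatic: F, W, Y. Hydroxyl-bearing: S, T, Y.
Aromatic residues here: F12, Y15 (2).
Hydroxyl-bearing residues here: T2, S6, Y15 (3).
Y is in both groups, so the 1 Y residue must not be double-counted.
Total = 2 + 3 − 1 = 4.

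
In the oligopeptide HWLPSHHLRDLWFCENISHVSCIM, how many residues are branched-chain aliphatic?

Valine (V), leucine (L), and isoleucine (I) are the branched-chain amino acids.
Matching residues: L3, L8, L11, I17, V20, I23.

6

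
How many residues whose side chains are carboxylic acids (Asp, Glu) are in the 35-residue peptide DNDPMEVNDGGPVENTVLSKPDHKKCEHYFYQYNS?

Matching residues: D1, D3, E6, D9, E14, D22, E27.

7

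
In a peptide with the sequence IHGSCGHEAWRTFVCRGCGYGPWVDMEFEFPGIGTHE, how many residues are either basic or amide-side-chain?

5

Basic: H, K, R. Amide-side-chain: N, Q.
Basic residues here: H2, H7, R11, R16, H36 (5).
Amide-side-chain residues here: none (0).
The two groups share no amino acid, so total = 5 + 0 = 5.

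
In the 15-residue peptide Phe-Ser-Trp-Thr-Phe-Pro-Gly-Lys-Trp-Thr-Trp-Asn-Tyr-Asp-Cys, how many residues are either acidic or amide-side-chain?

2

Acidic: D, E. Amide-side-chain: N, Q.
Acidic residues here: Asp14 (1).
Amide-side-chain residues here: Asn12 (1).
The two groups share no amino acid, so total = 1 + 1 = 2.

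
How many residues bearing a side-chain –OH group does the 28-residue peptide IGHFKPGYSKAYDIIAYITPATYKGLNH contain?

S, T, and Y are the three residues with a side-chain hydroxyl.
Matching residues: Y8, S9, Y12, Y17, T19, T22, Y23.

7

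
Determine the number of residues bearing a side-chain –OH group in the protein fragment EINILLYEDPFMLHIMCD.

The –OH-bearing residues are Ser, Thr (aliphatic alcohols), and Tyr (phenol).
Matching residues: Y7.

1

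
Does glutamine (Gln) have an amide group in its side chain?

Yes

The amide-side-chain residues are Asn (N) and Gln (Q).
Glutamine is in this group.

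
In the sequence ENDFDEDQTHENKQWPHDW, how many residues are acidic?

7

The acidic residues are Asp (D) and Glu (E), whose side chains end in a carboxylate group.
Matching residues: E1, D3, D5, E6, D7, E11, D18.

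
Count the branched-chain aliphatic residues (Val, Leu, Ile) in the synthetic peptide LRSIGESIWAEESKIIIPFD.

6

Matching residues: L1, I4, I8, I15, I16, I17.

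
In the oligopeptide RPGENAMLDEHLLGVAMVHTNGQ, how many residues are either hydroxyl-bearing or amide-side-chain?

4

Hydroxyl-bearing: S, T, Y. Amide-side-chain: N, Q.
Hydroxyl-bearing residues here: T20 (1).
Amide-side-chain residues here: N5, N21, Q23 (3).
The two groups share no amino acid, so total = 1 + 3 = 4.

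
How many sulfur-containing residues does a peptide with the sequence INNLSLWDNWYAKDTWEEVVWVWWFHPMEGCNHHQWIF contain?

Only Cys (C) and Met (M) have a sulfur atom in the side chain.
Matching residues: M28, C31.

2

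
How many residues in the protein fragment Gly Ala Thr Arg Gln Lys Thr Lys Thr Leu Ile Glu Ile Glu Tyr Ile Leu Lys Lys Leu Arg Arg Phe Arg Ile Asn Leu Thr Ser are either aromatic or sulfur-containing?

Aromatic: F, W, Y. Sulfur-containing: C, M.
Aromatic residues here: Tyr15, Phe23 (2).
Sulfur-containing residues here: none (0).
The two groups share no amino acid, so total = 2 + 0 = 2.

2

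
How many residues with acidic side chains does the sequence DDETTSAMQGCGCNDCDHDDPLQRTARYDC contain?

8

Aspartate (D) and glutamate (E) have carboxylic-acid side chains and are the acidic amino acids.
Matching residues: D1, D2, E3, D15, D17, D19, D20, D29.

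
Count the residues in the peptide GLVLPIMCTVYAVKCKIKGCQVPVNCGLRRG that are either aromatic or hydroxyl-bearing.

2

Aromatic: F, W, Y. Hydroxyl-bearing: S, T, Y.
Aromatic residues here: Y11 (1).
Hydroxyl-bearing residues here: T9, Y11 (2).
Y is in both groups, so the 1 Y residue must not be double-counted.
Total = 1 + 2 − 1 = 2.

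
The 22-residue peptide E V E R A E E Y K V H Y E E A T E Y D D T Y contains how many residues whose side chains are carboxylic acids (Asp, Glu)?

9

Matching residues: E1, E3, E6, E7, E13, E14, E17, D19, D20.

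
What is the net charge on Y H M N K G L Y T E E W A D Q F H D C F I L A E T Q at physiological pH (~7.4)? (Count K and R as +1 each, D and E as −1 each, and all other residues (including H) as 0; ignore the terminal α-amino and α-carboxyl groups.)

Positive (K, R): K5 → +1.
Negative (D, E): E10, E11, D14, D18, E24 → −5.
Net charge = (+1) + (−5) = −4.

-4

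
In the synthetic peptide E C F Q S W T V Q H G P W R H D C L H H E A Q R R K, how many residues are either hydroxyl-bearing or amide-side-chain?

Hydroxyl-bearing: S, T, Y. Amide-side-chain: N, Q.
Hydroxyl-bearing residues here: S5, T7 (2).
Amide-side-chain residues here: Q4, Q9, Q23 (3).
The two groups share no amino acid, so total = 2 + 3 = 5.

5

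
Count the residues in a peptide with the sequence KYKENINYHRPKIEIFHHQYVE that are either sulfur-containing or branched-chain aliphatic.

4

Sulfur-containing: C, M. Branched-chain aliphatic: I, L, V.
Sulfur-containing residues here: none (0).
Branched-chain aliphatic residues here: I6, I13, I15, V21 (4).
The two groups share no amino acid, so total = 0 + 4 = 4.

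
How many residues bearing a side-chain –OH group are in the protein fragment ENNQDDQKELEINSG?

1

S, T, and Y are the three residues with a side-chain hydroxyl.
Matching residues: S14.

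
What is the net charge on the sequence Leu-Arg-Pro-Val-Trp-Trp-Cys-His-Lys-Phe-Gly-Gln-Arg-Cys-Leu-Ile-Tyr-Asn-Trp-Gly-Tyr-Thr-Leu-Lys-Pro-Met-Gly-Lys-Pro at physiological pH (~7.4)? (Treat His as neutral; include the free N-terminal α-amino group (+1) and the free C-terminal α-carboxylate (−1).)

At pH ~7.4 the Lys and Arg side chains are protonated (+1), the Asp and Glu side chains are deprotonated (−1), and with His taken as neutral all other side chains carry no charge.
Positive (K, R): Arg2, Lys9, Arg13, Lys24, Lys28 → +5.
Negative (D, E): none → −0.
The N-terminus (+1) and C-terminus (−1) cancel.
Net charge = (+5) + (−0) = +5.

+5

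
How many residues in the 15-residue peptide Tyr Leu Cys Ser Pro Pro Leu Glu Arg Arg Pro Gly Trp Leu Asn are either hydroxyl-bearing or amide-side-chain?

Hydroxyl-bearing: S, T, Y. Amide-side-chain: N, Q.
Hydroxyl-bearing residues here: Tyr1, Ser4 (2).
Amide-side-chain residues here: Asn15 (1).
The two groups share no amino acid, so total = 2 + 1 = 3.

3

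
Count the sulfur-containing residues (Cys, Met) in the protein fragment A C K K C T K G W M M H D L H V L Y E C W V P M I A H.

Matching residues: C2, C5, M10, M11, C20, M24.

6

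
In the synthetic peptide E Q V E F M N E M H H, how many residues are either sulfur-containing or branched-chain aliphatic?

Sulfur-containing: C, M. Branched-chain aliphatic: I, L, V.
Sulfur-containing residues here: M6, M9 (2).
Branched-chain aliphatic residues here: V3 (1).
The two groups share no amino acid, so total = 2 + 1 = 3.

3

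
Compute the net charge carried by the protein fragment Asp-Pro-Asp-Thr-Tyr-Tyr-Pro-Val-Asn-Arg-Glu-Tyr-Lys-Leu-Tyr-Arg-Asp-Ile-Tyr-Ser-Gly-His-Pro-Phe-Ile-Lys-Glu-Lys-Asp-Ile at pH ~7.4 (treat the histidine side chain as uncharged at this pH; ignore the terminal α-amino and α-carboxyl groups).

The side chains ionized at physiological pH are Lys/Arg (+1) and Asp/Glu (−1); with His treated as neutral, nothing else contributes.
Positive (K, R): Arg10, Lys13, Arg16, Lys26, Lys28 → +5.
Negative (D, E): Asp1, Asp3, Glu11, Asp17, Glu27, Asp29 → −6.
Net charge = (+5) + (−6) = −1.

-1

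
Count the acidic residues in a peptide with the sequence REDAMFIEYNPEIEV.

5

Aspartate (D) and glutamate (E) have carboxylic-acid side chains and are the acidic amino acids.
Matching residues: E2, D3, E8, E12, E14.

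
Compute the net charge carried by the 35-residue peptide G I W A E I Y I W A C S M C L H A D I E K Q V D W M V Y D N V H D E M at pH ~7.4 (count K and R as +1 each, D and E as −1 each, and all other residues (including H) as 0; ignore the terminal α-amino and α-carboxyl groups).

-6

Positive (K, R): K21 → +1.
Negative (D, E): E5, D18, E20, D24, D29, D33, E34 → −7.
Net charge = (+1) + (−7) = −6.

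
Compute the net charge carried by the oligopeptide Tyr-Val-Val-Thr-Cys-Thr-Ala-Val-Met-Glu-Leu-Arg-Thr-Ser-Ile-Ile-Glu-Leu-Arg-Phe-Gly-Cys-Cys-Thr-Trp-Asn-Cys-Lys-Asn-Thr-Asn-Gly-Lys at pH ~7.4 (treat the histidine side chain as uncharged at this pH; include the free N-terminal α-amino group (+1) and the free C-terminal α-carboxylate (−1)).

The side chains ionized at physiological pH are Lys/Arg (+1) and Asp/Glu (−1); with His treated as neutral, nothing else contributes.
Positive (K, R): Arg12, Arg19, Lys28, Lys33 → +4.
Negative (D, E): Glu10, Glu17 → −2.
The N-terminus (+1) and C-terminus (−1) cancel.
Net charge = (+4) + (−2) = +2.

+2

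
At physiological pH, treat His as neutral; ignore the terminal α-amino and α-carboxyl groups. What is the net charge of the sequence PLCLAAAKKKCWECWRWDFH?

+2

At pH ~7.4 the Lys and Arg side chains are protonated (+1), the Asp and Glu side chains are deprotonated (−1), and with His taken as neutral all other side chains carry no charge.
Positive (K, R): K8, K9, K10, R16 → +4.
Negative (D, E): E13, D18 → −2.
Net charge = (+4) + (−2) = +2.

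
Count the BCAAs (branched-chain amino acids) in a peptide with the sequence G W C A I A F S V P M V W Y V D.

The BCAAs are Val, Leu, and Ile — aliphatic side chains with a branch point.
Matching residues: I5, V9, V12, V15.

4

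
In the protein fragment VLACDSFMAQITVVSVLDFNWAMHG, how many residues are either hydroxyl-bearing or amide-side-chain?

5

Hydroxyl-bearing: S, T, Y. Amide-side-chain: N, Q.
Hydroxyl-bearing residues here: S6, T12, S15 (3).
Amide-side-chain residues here: Q10, N20 (2).
The two groups share no amino acid, so total = 3 + 2 = 5.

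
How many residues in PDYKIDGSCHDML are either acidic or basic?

5

Acidic: D, E. Basic: H, K, R.
Acidic residues here: D2, D6, D11 (3).
Basic residues here: K4, H10 (2).
The two groups share no amino acid, so total = 3 + 2 = 5.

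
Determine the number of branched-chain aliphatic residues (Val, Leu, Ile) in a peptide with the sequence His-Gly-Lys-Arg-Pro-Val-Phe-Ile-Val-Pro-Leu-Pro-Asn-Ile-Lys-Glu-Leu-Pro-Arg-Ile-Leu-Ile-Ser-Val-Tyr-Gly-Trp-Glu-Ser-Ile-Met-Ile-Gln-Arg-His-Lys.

Matching residues: Val6, Ile8, Val9, Leu11, Ile14, Leu17, Ile20, Leu21, Ile22, Val24, Ile30, Ile32.

12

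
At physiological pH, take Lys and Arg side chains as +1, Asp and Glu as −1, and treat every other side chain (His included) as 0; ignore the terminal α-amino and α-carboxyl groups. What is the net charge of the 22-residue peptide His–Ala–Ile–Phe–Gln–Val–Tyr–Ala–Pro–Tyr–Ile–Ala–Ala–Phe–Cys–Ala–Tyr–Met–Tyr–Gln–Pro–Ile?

0

Positive (K, R): none → +0.
Negative (D, E): none → −0.
Net charge = (+0) + (−0) = 0.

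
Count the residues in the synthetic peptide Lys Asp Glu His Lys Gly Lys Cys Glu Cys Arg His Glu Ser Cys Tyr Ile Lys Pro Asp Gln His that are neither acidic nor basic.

Acidic: D, E. Basic: K, R, H. All other residues are neither.
Matching residues: Gly6, Cys8, Cys10, Ser14, Cys15, Tyr16, Ile17, Pro19, Gln21.

9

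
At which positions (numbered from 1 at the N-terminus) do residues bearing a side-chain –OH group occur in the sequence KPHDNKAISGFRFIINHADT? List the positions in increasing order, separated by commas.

S, T, and Y are the three residues with a side-chain hydroxyl.
Matching residues: S9, T20.

9, 20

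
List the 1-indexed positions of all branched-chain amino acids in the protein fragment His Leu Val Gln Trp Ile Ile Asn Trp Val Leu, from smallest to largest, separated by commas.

The BCAAs are Val, Leu, and Ile — aliphatic side chains with a branch point.
Matching residues: Leu2, Val3, Ile6, Ile7, Val10, Leu11.

2, 3, 6, 7, 10, 11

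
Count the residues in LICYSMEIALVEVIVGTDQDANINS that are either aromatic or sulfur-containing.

3

Aromatic: F, W, Y. Sulfur-containing: C, M.
Aromatic residues here: Y4 (1).
Sulfur-containing residues here: C3, M6 (2).
The two groups share no amino acid, so total = 1 + 2 = 3.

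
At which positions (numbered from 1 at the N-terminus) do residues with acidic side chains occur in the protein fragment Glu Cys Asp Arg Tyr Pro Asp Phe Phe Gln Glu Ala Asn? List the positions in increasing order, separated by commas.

1, 3, 7, 11

Only D (aspartate) and E (glutamate) carry a side-chain carboxylic acid.
Matching residues: Glu1, Asp3, Asp7, Glu11.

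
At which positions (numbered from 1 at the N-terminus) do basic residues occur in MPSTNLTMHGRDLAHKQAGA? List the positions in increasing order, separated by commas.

9, 11, 15, 16

The basic amino acids are Lys (K), Arg (R), and His (H).
Matching residues: H9, R11, H15, K16.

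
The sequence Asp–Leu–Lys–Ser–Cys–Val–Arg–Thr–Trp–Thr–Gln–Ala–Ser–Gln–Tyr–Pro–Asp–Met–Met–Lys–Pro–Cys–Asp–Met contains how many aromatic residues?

The aromatic amino acids are Phe (F, benzyl), Trp (W, indole), and Tyr (Y, phenol).
Matching residues: Trp9, Tyr15.

2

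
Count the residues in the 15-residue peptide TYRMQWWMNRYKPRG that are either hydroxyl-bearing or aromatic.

5

Hydroxyl-bearing: S, T, Y. Aromatic: F, W, Y.
Hydroxyl-bearing residues here: T1, Y2, Y11 (3).
Aromatic residues here: Y2, W6, W7, Y11 (4).
Y is in both groups, so the 2 Y residues must not be double-counted.
Total = 3 + 4 − 2 = 5.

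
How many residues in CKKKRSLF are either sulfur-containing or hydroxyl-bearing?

Sulfur-containing: C, M. Hydroxyl-bearing: S, T, Y.
Sulfur-containing residues here: C1 (1).
Hydroxyl-bearing residues here: S6 (1).
The two groups share no amino acid, so total = 1 + 1 = 2.

2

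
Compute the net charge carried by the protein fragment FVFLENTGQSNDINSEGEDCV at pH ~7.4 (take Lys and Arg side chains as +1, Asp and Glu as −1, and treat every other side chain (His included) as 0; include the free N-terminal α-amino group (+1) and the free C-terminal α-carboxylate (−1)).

Positive (K, R): none → +0.
Negative (D, E): E5, D12, E16, E18, D19 → −5.
The N-terminus (+1) and C-terminus (−1) cancel.
Net charge = (+0) + (−5) = −5.

-5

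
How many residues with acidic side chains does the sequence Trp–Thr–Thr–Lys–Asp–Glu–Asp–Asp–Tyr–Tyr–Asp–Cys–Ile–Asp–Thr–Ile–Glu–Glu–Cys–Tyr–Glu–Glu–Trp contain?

10

The acidic residues are Asp (D) and Glu (E), whose side chains end in a carboxylate group.
Matching residues: Asp5, Glu6, Asp7, Asp8, Asp11, Asp14, Glu17, Glu18, Glu21, Glu22.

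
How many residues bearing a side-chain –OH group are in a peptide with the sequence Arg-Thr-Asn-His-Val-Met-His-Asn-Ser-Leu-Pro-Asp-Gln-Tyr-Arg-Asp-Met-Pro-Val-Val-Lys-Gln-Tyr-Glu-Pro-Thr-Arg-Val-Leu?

The –OH-bearing residues are Ser, Thr (aliphatic alcohols), and Tyr (phenol).
Matching residues: Thr2, Ser9, Tyr14, Tyr23, Thr26.

5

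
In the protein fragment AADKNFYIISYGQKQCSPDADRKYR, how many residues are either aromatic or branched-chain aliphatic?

Aromatic: F, W, Y. Branched-chain aliphatic: I, L, V.
Aromatic residues here: F6, Y7, Y11, Y24 (4).
Branched-chain aliphatic residues here: I8, I9 (2).
The two groups share no amino acid, so total = 4 + 2 = 6.

6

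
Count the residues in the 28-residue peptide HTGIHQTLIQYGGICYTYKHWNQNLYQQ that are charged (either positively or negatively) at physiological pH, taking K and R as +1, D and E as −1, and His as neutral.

1

Charged side chains at pH ~7.4: K, R (positive); D, E (negative).
Matching residues: K19.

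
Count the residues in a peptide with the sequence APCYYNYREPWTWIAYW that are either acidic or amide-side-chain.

Acidic: D, E. Amide-side-chain: N, Q.
Acidic residues here: E9 (1).
Amide-side-chain residues here: N6 (1).
The two groups share no amino acid, so total = 1 + 1 = 2.

2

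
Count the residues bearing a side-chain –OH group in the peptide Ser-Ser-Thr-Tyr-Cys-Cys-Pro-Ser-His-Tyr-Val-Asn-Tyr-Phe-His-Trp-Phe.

7

Serine (S), threonine (T), and tyrosine (Y) each carry a hydroxyl group on the side chain.
Matching residues: Ser1, Ser2, Thr3, Tyr4, Ser8, Tyr10, Tyr13.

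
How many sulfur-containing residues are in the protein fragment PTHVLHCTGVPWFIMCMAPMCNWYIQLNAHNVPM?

7

Only Cys (C) and Met (M) have a sulfur atom in the side chain.
Matching residues: C7, M15, C16, M17, M20, C21, M34.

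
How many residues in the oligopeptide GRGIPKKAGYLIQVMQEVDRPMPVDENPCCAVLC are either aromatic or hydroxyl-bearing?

Aromatic: F, W, Y. Hydroxyl-bearing: S, T, Y.
Aromatic residues here: Y10 (1).
Hydroxyl-bearing residues here: Y10 (1).
Y is in both groups, so the 1 Y residue must not be double-counted.
Total = 1 + 1 − 1 = 1.

1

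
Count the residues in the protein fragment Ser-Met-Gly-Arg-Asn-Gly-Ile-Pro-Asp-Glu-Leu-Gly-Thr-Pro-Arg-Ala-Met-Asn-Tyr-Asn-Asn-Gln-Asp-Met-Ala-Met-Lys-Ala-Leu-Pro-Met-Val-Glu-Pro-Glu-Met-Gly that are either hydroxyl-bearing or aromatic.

Hydroxyl-bearing: S, T, Y. Aromatic: F, W, Y.
Hydroxyl-bearing residues here: Ser1, Thr13, Tyr19 (3).
Aromatic residues here: Tyr19 (1).
Y is in both groups, so the 1 Y residue must not be double-counted.
Total = 3 + 1 − 1 = 3.

3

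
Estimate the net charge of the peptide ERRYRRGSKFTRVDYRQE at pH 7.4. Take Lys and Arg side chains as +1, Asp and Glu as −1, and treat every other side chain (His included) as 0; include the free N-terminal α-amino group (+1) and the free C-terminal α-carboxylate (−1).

+4

Positive (K, R): R2, R3, R5, R6, K9, R12, R16 → +7.
Negative (D, E): E1, D14, E18 → −3.
The N-terminus (+1) and C-terminus (−1) cancel.
Net charge = (+7) + (−3) = +4.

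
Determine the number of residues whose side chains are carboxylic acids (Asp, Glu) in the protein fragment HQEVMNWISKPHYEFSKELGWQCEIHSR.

Matching residues: E3, E14, E18, E24.

4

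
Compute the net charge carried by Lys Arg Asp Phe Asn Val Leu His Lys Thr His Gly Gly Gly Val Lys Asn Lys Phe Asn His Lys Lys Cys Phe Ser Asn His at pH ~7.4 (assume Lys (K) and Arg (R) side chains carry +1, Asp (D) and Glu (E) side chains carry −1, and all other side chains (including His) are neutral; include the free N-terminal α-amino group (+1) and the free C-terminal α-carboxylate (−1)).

+6

Positive (K, R): Lys1, Arg2, Lys9, Lys16, Lys18, Lys22, Lys23 → +7.
Negative (D, E): Asp3 → −1.
The N-terminus (+1) and C-terminus (−1) cancel.
Net charge = (+7) + (−1) = +6.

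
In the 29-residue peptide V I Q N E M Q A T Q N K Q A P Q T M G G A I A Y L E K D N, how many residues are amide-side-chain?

Asparagine (N) and glutamine (Q) have uncharged amide side chains.
Matching residues: Q3, N4, Q7, Q10, N11, Q13, Q16, N29.

8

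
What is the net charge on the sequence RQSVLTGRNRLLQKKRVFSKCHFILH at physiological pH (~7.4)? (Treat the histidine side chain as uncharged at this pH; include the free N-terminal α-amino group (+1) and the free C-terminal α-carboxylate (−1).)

+7

The side chains ionized at physiological pH are Lys/Arg (+1) and Asp/Glu (−1); with His treated as neutral, nothing else contributes.
Positive (K, R): R1, R8, R10, K14, K15, R16, K20 → +7.
Negative (D, E): none → −0.
The N-terminus (+1) and C-terminus (−1) cancel.
Net charge = (+7) + (−0) = +7.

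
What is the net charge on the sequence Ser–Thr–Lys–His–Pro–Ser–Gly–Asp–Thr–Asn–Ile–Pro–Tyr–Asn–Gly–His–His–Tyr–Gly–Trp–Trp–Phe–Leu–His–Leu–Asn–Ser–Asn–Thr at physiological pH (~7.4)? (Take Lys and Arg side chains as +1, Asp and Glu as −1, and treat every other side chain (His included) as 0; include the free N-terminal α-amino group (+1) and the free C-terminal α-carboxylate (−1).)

Positive (K, R): Lys3 → +1.
Negative (D, E): Asp8 → −1.
The N-terminus (+1) and C-terminus (−1) cancel.
Net charge = (+1) + (−1) = 0.

0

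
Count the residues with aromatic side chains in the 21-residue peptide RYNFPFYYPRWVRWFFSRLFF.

11

F, W, and Y each carry an aromatic ring on the side chain.
Matching residues: Y2, F4, F6, Y7, Y8, W11, W14, F15, F16, F20, F21.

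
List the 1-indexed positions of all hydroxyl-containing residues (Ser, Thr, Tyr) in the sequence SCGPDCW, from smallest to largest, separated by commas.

Matching residues: S1.

1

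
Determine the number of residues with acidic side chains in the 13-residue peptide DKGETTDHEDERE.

7

Aspartate (D) and glutamate (E) have carboxylic-acid side chains and are the acidic amino acids.
Matching residues: D1, E4, D7, E9, D10, E11, E13.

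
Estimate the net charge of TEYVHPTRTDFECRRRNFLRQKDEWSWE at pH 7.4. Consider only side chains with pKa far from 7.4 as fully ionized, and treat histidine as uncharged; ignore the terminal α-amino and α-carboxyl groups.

At pH ~7.4 the Lys and Arg side chains are protonated (+1), the Asp and Glu side chains are deprotonated (−1), and with His taken as neutral all other side chains carry no charge.
Positive (K, R): R8, R14, R15, R16, R20, K22 → +6.
Negative (D, E): E2, D10, E12, D23, E24, E28 → −6.
Net charge = (+6) + (−6) = 0.

0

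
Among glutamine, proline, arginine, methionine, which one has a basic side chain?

The basic amino acids are Lys (K), Arg (R), and His (H).
Of the listed options, only arginine belongs to this group.

arginine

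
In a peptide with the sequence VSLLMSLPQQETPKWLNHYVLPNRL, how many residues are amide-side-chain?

Asparagine (N) and glutamine (Q) have uncharged amide side chains.
Matching residues: Q9, Q10, N17, N23.

4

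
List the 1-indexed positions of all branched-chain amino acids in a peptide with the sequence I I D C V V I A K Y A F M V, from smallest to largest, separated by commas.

1, 2, 5, 6, 7, 14

V, L, and I make up the branched-chain aliphatic group.
Matching residues: I1, I2, V5, V6, I7, V14.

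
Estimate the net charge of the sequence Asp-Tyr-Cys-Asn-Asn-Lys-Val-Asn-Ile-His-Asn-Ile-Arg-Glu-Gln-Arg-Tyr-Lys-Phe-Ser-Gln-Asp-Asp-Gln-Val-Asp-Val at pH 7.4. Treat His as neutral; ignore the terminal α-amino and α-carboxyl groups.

At pH ~7.4 the Lys and Arg side chains are protonated (+1), the Asp and Glu side chains are deprotonated (−1), and with His taken as neutral all other side chains carry no charge.
Positive (K, R): Lys6, Arg13, Arg16, Lys18 → +4.
Negative (D, E): Asp1, Glu14, Asp22, Asp23, Asp26 → −5.
Net charge = (+4) + (−5) = −1.

-1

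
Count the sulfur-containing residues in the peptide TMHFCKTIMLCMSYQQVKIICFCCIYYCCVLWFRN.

10

The sulfur-bearing residues are cysteine (–SH) and methionine (–S–CH₃).
Matching residues: M2, C5, M9, C11, M12, C21, C23, C24, C28, C29.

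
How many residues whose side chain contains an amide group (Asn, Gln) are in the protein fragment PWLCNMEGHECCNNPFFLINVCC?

Matching residues: N5, N13, N14, N20.

4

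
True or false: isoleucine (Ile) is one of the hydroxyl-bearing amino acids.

False

S, T, and Y are the three residues with a side-chain hydroxyl.
Isoleucine is not in this group.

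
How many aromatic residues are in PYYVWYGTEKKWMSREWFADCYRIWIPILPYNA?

10

F, W, and Y each carry an aromatic ring on the side chain.
Matching residues: Y2, Y3, W5, Y6, W12, W17, F18, Y22, W25, Y31.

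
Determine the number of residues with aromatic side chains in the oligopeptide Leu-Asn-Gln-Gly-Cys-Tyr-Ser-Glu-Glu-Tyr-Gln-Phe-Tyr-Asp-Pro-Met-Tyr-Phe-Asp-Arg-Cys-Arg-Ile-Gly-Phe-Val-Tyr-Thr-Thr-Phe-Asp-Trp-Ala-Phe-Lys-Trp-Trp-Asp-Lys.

The aromatic amino acids are Phe (F, benzyl), Trp (W, indole), and Tyr (Y, phenol).
Matching residues: Tyr6, Tyr10, Phe12, Tyr13, Tyr17, Phe18, Phe25, Tyr27, Phe30, Trp32, Phe34, Trp36, Trp37.

13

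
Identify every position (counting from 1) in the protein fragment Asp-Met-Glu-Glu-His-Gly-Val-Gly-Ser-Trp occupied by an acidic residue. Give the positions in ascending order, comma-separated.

The acidic residues are Asp (D) and Glu (E), whose side chains end in a carboxylate group.
Matching residues: Asp1, Glu3, Glu4.

1, 3, 4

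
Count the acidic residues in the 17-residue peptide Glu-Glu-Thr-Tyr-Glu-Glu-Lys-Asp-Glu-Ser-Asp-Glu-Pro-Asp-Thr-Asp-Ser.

Aspartate (D) and glutamate (E) have carboxylic-acid side chains and are the acidic amino acids.
Matching residues: Glu1, Glu2, Glu5, Glu6, Asp8, Glu9, Asp11, Glu12, Asp14, Asp16.

10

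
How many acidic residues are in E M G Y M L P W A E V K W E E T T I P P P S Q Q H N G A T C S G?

The acidic residues are Asp (D) and Glu (E), whose side chains end in a carboxylate group.
Matching residues: E1, E10, E14, E15.

4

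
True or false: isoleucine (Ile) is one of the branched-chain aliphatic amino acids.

True

Valine (V), leucine (L), and isoleucine (I) are the branched-chain amino acids.
Isoleucine is in this group.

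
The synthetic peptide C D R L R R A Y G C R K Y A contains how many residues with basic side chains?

5

Lysine (K), arginine (R), and histidine (H) have basic, nitrogen-containing side chains.
Matching residues: R3, R5, R6, R11, K12.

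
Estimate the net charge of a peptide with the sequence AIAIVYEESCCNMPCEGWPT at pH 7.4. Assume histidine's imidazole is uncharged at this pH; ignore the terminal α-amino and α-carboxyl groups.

-3

The side chains ionized at physiological pH are Lys/Arg (+1) and Asp/Glu (−1); with His treated as neutral, nothing else contributes.
Positive (K, R): none → +0.
Negative (D, E): E7, E8, E16 → −3.
Net charge = (+0) + (−3) = −3.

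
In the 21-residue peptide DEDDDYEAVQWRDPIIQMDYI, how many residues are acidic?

8

Aspartate (D) and glutamate (E) have carboxylic-acid side chains and are the acidic amino acids.
Matching residues: D1, E2, D3, D4, D5, E7, D13, D19.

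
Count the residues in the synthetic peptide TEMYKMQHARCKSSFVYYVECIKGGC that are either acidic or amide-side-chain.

Acidic: D, E. Amide-side-chain: N, Q.
Acidic residues here: E2, E20 (2).
Amide-side-chain residues here: Q7 (1).
The two groups share no amino acid, so total = 2 + 1 = 3.

3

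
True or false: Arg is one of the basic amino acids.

True

The basic amino acids are Lys (K), Arg (R), and His (H).
Arginine is in this group.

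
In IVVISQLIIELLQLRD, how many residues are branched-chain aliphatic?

V, L, and I make up the branched-chain aliphatic group.
Matching residues: I1, V2, V3, I4, L7, I8, I9, L11, L12, L14.

10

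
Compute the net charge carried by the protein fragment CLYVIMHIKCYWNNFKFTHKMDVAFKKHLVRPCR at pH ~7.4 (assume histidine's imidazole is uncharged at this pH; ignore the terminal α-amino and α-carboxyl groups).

The side chains ionized at physiological pH are Lys/Arg (+1) and Asp/Glu (−1); with His treated as neutral, nothing else contributes.
Positive (K, R): K9, K16, K20, K26, K27, R31, R34 → +7.
Negative (D, E): D22 → −1.
Net charge = (+7) + (−1) = +6.

+6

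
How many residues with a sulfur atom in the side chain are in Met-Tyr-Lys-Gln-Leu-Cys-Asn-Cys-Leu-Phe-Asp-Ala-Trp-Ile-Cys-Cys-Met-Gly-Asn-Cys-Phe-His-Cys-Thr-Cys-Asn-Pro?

Cysteine (C, thiol) and methionine (M, thioether) are the two sulfur-containing amino acids.
Matching residues: Met1, Cys6, Cys8, Cys15, Cys16, Met17, Cys20, Cys23, Cys25.

9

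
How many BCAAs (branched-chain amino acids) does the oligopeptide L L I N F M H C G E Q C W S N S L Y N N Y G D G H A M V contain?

The BCAAs are Val, Leu, and Ile — aliphatic side chains with a branch point.
Matching residues: L1, L2, I3, L17, V28.

5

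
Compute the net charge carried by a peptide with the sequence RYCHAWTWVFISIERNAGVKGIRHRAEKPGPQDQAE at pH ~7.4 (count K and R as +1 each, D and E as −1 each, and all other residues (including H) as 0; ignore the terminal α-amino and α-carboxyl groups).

Positive (K, R): R1, R15, K20, R23, R25, K28 → +6.
Negative (D, E): E14, E27, D33, E36 → −4.
Net charge = (+6) + (−4) = +2.

+2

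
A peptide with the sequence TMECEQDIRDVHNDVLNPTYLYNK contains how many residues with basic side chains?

K, R, and H are the three residues with basic side chains (ε-amine, guanidinium, and imidazole respectively).
Matching residues: R9, H12, K24.

3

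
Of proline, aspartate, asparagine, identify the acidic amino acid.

Only D (aspartate) and E (glutamate) carry a side-chain carboxylic acid.
Of the listed options, only aspartate belongs to this group.

aspartate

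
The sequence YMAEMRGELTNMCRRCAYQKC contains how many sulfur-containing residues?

6

Only Cys (C) and Met (M) have a sulfur atom in the side chain.
Matching residues: M2, M5, M12, C13, C16, C21.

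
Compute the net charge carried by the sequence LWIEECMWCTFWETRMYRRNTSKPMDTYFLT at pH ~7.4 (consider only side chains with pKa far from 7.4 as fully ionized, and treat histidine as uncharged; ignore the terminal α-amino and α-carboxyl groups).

The side chains ionized at physiological pH are Lys/Arg (+1) and Asp/Glu (−1); with His treated as neutral, nothing else contributes.
Positive (K, R): R15, R18, R19, K23 → +4.
Negative (D, E): E4, E5, E13, D26 → −4.
Net charge = (+4) + (−4) = 0.

0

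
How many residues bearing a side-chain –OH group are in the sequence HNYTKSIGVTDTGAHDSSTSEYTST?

S, T, and Y are the three residues with a side-chain hydroxyl.
Matching residues: Y3, T4, S6, T10, T12, S17, S18, T19, S20, Y22, T23, S24, T25.

13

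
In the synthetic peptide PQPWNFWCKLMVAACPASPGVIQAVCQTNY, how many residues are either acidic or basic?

1

Acidic: D, E. Basic: H, K, R.
Acidic residues here: none (0).
Basic residues here: K9 (1).
The two groups share no amino acid, so total = 0 + 1 = 1.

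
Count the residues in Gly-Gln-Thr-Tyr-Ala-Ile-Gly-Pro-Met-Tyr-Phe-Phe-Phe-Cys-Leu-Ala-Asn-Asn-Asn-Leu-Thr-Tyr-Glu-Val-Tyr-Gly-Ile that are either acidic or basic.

1

Acidic: D, E. Basic: H, K, R.
Acidic residues here: Glu23 (1).
Basic residues here: none (0).
The two groups share no amino acid, so total = 1 + 0 = 1.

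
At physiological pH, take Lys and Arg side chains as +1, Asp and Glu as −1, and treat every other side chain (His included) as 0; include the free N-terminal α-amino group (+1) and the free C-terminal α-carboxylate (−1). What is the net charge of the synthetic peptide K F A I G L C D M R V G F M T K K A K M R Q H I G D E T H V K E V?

+3

Positive (K, R): K1, R10, K16, K17, K19, R21, K31 → +7.
Negative (D, E): D8, D26, E27, E32 → −4.
The N-terminus (+1) and C-terminus (−1) cancel.
Net charge = (+7) + (−4) = +3.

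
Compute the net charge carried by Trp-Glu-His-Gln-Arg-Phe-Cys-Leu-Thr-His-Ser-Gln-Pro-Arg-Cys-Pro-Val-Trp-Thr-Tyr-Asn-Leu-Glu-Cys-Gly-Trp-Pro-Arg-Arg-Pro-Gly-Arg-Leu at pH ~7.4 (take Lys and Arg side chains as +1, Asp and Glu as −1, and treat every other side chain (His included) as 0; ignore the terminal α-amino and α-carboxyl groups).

+3

Positive (K, R): Arg5, Arg14, Arg28, Arg29, Arg32 → +5.
Negative (D, E): Glu2, Glu23 → −2.
Net charge = (+5) + (−2) = +3.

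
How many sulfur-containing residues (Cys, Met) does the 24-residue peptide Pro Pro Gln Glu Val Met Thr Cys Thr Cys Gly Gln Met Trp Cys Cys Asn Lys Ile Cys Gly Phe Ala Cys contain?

Matching residues: Met6, Cys8, Cys10, Met13, Cys15, Cys16, Cys20, Cys24.

8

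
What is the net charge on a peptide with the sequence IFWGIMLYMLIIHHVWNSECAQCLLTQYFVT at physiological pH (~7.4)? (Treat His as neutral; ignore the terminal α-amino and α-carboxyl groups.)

-1

At pH ~7.4 the Lys and Arg side chains are protonated (+1), the Asp and Glu side chains are deprotonated (−1), and with His taken as neutral all other side chains carry no charge.
Positive (K, R): none → +0.
Negative (D, E): E19 → −1.
Net charge = (+0) + (−1) = −1.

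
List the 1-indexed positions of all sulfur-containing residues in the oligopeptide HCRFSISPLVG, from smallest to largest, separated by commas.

2

Only Cys (C) and Met (M) have a sulfur atom in the side chain.
Matching residues: C2.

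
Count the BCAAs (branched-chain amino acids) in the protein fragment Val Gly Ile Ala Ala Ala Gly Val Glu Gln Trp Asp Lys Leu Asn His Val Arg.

5

Valine (V), leucine (L), and isoleucine (I) are the branched-chain amino acids.
Matching residues: Val1, Ile3, Val8, Leu14, Val17.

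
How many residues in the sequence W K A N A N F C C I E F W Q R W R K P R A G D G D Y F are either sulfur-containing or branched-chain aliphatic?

3

Sulfur-containing: C, M. Branched-chain aliphatic: I, L, V.
Sulfur-containing residues here: C8, C9 (2).
Branched-chain aliphatic residues here: I10 (1).
The two groups share no amino acid, so total = 2 + 1 = 3.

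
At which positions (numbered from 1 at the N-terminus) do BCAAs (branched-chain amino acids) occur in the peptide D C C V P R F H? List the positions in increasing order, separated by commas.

4

The BCAAs are Val, Leu, and Ile — aliphatic side chains with a branch point.
Matching residues: V4.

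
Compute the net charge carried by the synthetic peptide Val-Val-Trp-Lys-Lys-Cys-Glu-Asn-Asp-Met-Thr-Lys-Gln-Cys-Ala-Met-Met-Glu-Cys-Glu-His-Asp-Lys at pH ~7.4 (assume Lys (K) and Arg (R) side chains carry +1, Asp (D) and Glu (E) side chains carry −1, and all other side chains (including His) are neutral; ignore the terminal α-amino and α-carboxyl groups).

-1

Positive (K, R): Lys4, Lys5, Lys12, Lys23 → +4.
Negative (D, E): Glu7, Asp9, Glu18, Glu20, Asp22 → −5.
Net charge = (+4) + (−5) = −1.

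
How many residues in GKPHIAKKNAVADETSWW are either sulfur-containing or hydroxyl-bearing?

Sulfur-containing: C, M. Hydroxyl-bearing: S, T, Y.
Sulfur-containing residues here: none (0).
Hydroxyl-bearing residues here: T15, S16 (2).
The two groups share no amino acid, so total = 0 + 2 = 2.

2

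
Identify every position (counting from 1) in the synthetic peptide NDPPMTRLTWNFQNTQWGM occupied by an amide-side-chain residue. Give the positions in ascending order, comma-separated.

The amide-side-chain residues are Asn (N) and Gln (Q).
Matching residues: N1, N11, Q13, N14, Q16.

1, 11, 13, 14, 16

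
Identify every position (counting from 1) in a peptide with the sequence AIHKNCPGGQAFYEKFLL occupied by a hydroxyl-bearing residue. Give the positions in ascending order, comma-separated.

13

S, T, and Y are the three residues with a side-chain hydroxyl.
Matching residues: Y13.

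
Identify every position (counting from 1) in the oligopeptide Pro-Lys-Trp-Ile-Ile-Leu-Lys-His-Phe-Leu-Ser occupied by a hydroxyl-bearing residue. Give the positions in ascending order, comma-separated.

11

S, T, and Y are the three residues with a side-chain hydroxyl.
Matching residues: Ser11.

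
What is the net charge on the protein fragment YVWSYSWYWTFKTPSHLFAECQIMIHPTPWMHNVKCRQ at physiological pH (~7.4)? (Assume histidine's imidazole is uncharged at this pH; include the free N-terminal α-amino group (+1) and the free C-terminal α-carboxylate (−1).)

+2

At pH ~7.4 the Lys and Arg side chains are protonated (+1), the Asp and Glu side chains are deprotonated (−1), and with His taken as neutral all other side chains carry no charge.
Positive (K, R): K12, K35, R37 → +3.
Negative (D, E): E20 → −1.
The N-terminus (+1) and C-terminus (−1) cancel.
Net charge = (+3) + (−1) = +2.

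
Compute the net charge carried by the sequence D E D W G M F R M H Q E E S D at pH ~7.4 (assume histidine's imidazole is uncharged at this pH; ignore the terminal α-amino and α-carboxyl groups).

-5

At pH ~7.4 the Lys and Arg side chains are protonated (+1), the Asp and Glu side chains are deprotonated (−1), and with His taken as neutral all other side chains carry no charge.
Positive (K, R): R8 → +1.
Negative (D, E): D1, E2, D3, E12, E13, D15 → −6.
Net charge = (+1) + (−6) = −5.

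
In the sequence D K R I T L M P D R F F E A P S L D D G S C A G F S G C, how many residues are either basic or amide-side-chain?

3

Basic: H, K, R. Amide-side-chain: N, Q.
Basic residues here: K2, R3, R10 (3).
Amide-side-chain residues here: none (0).
The two groups share no amino acid, so total = 3 + 0 = 3.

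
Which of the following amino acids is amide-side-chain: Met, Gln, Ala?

Asparagine (N) and glutamine (Q) have uncharged amide side chains.
Of the listed options, only Gln belongs to this group.

Gln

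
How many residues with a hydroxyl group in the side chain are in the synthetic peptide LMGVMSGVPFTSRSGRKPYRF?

5

The –OH-bearing residues are Ser, Thr (aliphatic alcohols), and Tyr (phenol).
Matching residues: S6, T11, S12, S14, Y19.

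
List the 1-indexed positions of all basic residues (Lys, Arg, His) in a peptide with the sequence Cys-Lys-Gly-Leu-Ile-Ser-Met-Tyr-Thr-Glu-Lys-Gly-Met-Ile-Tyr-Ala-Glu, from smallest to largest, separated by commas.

2, 11

Matching residues: Lys2, Lys11.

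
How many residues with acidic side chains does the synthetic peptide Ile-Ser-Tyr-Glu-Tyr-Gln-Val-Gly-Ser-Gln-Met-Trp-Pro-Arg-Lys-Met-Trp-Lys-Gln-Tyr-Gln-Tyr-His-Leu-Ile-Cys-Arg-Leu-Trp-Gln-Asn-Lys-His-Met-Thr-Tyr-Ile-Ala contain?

The acidic residues are Asp (D) and Glu (E), whose side chains end in a carboxylate group.
Matching residues: Glu4.

1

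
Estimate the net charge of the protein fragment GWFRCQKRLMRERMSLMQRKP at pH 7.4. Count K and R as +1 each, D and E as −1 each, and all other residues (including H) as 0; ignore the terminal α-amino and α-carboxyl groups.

+6

Positive (K, R): R4, K7, R8, R11, R13, R19, K20 → +7.
Negative (D, E): E12 → −1.
Net charge = (+7) + (−1) = +6.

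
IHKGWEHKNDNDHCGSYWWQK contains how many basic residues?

The basic amino acids are Lys (K), Arg (R), and His (H).
Matching residues: H2, K3, H7, K8, H13, K21.

6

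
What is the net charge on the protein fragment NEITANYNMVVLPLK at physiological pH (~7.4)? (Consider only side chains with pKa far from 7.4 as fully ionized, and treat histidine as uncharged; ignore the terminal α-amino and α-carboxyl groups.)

0

The side chains ionized at physiological pH are Lys/Arg (+1) and Asp/Glu (−1); with His treated as neutral, nothing else contributes.
Positive (K, R): K15 → +1.
Negative (D, E): E2 → −1.
Net charge = (+1) + (−1) = 0.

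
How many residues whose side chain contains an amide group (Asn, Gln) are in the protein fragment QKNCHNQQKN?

Matching residues: Q1, N3, N6, Q7, Q8, N10.

6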